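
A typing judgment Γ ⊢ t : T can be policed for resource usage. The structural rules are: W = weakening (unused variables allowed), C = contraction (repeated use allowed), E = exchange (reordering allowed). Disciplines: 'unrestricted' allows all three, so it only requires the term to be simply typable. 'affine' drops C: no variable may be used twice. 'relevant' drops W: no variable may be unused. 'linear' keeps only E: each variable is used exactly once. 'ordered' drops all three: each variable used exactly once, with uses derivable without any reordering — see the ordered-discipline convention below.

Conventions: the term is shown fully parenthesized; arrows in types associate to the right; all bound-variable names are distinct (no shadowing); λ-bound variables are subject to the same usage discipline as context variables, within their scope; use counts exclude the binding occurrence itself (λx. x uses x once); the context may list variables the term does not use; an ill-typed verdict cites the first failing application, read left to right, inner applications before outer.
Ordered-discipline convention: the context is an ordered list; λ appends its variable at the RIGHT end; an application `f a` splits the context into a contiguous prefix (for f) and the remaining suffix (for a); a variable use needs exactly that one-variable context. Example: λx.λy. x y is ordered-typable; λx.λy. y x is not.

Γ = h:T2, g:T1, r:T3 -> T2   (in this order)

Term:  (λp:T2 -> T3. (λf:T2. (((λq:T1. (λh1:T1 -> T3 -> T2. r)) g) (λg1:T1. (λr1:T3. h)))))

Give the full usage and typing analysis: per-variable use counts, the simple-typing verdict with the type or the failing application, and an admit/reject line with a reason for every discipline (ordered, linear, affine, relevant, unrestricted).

variable uses: h ×1; g ×1; r ×1; p (λ-bound) ×0; f (λ-bound) ×0; q (λ-bound) ×0; h1 (λ-bound) ×0; g1 (λ-bound) ×0; r1 (λ-bound) ×0
uses in reading order: r, g, h
typing: ✓ — (T2 -> T3) -> T2 -> T3 -> T2
ordered: ✗ — unused: p, f, q, h1, g1, r1 — weakening required
linear: ✗ — unused: p, f, q, h1, g1, r1 — weakening required
affine: ✓ — at most one use each (h, g, r, p, f, q, h1, g1, r1)
relevant: ✗ — unused: p, f, q, h1, g1, r1 — weakening required
unrestricted: ✓ — type-checks ((T2 -> T3) -> T2 -> T3 -> T2) and nothing is barred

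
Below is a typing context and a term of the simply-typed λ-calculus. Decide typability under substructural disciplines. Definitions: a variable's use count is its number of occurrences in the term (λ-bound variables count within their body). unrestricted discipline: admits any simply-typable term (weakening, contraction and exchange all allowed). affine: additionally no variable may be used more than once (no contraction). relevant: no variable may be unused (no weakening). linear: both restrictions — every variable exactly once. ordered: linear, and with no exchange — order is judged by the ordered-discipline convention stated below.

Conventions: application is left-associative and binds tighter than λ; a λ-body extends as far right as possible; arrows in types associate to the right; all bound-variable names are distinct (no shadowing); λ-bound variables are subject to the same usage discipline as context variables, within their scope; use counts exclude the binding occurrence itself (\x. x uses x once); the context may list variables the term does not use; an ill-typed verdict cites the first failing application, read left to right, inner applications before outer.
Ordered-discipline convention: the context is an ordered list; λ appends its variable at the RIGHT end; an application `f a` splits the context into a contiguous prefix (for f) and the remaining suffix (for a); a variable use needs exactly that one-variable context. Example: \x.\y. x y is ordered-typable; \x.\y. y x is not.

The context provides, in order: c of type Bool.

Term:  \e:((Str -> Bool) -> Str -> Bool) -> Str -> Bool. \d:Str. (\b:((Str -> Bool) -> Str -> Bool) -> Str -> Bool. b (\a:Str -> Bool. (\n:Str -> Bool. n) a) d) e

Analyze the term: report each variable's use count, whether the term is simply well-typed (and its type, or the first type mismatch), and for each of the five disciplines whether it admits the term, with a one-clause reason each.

counts: c: 0, e (bound): 1, d (bound): 1, b (bound): 1, a (bound): 1, n (bound): 1
use order (left to right): b, n, a, d, e
typing: the term checks, with type (((Str -> Bool) -> Str -> Bool) -> Str -> Bool) -> Str -> Bool
ordered: ✗, c left unused
linear: ✗, c left unused
affine: ✓, c, e, d, b, a, n: no repeats, contraction unneeded
relevant: ✗, c left unused
unrestricted: ✓, type-checks ((((Str -> Bool) -> Str -> Bool) -> Str -> Bool) -> Str -> Bool) and nothing is barred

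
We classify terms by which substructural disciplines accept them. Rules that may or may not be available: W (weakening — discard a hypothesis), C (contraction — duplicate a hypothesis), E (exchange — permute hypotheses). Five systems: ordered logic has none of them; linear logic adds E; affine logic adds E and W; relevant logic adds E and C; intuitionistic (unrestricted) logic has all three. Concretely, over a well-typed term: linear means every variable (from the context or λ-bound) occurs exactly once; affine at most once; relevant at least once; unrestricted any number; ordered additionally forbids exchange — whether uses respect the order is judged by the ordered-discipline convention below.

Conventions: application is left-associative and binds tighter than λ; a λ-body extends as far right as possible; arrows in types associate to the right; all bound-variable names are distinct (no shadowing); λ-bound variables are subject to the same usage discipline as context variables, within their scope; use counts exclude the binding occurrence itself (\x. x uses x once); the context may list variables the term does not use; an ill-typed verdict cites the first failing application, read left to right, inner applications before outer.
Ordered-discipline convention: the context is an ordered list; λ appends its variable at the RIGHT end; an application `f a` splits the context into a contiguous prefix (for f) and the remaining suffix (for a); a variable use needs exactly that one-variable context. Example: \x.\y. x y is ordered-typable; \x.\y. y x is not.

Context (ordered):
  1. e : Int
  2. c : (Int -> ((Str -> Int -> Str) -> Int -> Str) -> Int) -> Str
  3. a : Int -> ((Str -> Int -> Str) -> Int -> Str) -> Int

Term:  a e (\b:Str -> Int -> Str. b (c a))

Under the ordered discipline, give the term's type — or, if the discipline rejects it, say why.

not well-typed under ordered — a ×2 used more than once (contraction)
variable uses: e: 1×, c: 1×, a: 2×, b [bound]: 1×
order of uses: a, e, b, c, a
typing: ✓ — Int
all disciplines: ordered ✗ · linear ✗ · affine ✗ · relevant ✓ · unrestricted ✓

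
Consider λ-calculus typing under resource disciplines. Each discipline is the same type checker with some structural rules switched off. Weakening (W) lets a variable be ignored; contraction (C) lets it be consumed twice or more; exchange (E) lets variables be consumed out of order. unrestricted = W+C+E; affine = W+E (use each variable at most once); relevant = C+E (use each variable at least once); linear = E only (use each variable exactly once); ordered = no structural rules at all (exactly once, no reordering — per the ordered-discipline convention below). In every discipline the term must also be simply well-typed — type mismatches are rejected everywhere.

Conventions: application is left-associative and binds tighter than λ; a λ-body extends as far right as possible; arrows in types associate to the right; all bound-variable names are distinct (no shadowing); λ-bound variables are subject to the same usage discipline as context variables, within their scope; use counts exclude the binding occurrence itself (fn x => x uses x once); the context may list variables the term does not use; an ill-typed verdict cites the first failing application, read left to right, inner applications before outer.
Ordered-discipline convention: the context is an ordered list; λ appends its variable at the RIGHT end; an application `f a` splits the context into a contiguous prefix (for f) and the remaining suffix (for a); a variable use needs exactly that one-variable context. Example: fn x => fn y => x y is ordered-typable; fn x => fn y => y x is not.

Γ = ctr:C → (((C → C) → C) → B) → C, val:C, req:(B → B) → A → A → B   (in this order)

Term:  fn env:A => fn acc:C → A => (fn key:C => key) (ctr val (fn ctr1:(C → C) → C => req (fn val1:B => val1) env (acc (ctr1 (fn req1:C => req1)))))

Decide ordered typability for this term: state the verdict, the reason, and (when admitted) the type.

yes — ctr, val, req, env, acc, key, ctr1, val1, req1: once each, no exchange needed; term : A → (C → A) → C
counts: ctr: 1×, val: 1×, req: 1×, env [bound]: 1×, acc [bound]: 1×, key [bound]: 1×, ctr1 [bound]: 1×, val1 [bound]: 1×, req1 [bound]: 1×
order of uses: key, ctr, val, req, val1, env, acc, ctr1, req1
typing: well-typed at A → (C → A) → C
across the five disciplines: ordered ✓ · linear ✓ · affine ✓ · relevant ✓ · unrestricted ✓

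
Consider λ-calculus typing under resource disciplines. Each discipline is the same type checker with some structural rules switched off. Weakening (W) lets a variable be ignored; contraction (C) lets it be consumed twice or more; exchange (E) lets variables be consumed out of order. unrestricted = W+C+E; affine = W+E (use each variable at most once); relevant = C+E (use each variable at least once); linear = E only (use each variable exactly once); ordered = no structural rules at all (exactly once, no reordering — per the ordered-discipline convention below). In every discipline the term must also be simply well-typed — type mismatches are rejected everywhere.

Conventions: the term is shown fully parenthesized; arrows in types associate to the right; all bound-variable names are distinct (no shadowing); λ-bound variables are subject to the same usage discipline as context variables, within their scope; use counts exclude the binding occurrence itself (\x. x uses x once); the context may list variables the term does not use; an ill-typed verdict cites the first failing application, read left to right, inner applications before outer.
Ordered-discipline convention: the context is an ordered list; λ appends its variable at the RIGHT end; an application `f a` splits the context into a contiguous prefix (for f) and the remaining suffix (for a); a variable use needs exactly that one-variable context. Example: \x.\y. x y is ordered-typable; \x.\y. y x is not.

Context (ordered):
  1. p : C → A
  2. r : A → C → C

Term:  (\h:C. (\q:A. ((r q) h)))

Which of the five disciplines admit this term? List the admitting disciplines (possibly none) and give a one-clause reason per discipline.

admitted in: affine, unrestricted
variable uses: p: 0, r: 1, h (bound): 1, q (bound): 1
uses in reading order: r, q, h
typing: ✓ — C → A → C
ordered: ✗, needs weakening: p unused
linear: ✗, needs weakening: p unused
affine: ✓, no duplicate uses among p, r, h, q
relevant: ✗, needs weakening: p unused
unrestricted: ✓, typability at C → A → C is all that's needed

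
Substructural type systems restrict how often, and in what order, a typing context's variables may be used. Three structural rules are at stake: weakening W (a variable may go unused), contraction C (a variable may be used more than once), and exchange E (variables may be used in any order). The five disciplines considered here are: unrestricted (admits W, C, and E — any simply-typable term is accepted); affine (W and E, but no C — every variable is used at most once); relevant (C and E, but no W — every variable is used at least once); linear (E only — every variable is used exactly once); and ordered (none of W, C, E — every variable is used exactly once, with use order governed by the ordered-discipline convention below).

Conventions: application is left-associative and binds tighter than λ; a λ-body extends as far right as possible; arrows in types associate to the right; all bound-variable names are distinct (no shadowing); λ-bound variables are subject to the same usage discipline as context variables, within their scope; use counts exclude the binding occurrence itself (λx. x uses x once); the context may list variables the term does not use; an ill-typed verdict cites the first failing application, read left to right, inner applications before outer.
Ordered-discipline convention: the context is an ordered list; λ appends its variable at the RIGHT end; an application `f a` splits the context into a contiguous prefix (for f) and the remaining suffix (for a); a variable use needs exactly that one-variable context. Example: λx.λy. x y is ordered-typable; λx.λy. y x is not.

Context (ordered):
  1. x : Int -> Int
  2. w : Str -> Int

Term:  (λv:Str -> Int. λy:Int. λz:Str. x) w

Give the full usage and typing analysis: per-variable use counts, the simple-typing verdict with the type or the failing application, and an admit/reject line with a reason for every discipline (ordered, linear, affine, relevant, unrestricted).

variable uses: x=1; w=1; v (λ-bound)=0; y (λ-bound)=0; z (λ-bound)=0
uses in reading order: x, w
typing: the term checks, with type Int -> Str -> Int -> Int
ordered: ✗ — unused: v, y, z — weakening required
linear: ✗ — unused: v, y, z — weakening required
affine: ✓ — none of x, w, v, y, z used more than once
relevant: ✗ — unused: v, y, z — weakening required
unrestricted: ✓ — simply typable at Int -> Str -> Int -> Int; W, C, E all held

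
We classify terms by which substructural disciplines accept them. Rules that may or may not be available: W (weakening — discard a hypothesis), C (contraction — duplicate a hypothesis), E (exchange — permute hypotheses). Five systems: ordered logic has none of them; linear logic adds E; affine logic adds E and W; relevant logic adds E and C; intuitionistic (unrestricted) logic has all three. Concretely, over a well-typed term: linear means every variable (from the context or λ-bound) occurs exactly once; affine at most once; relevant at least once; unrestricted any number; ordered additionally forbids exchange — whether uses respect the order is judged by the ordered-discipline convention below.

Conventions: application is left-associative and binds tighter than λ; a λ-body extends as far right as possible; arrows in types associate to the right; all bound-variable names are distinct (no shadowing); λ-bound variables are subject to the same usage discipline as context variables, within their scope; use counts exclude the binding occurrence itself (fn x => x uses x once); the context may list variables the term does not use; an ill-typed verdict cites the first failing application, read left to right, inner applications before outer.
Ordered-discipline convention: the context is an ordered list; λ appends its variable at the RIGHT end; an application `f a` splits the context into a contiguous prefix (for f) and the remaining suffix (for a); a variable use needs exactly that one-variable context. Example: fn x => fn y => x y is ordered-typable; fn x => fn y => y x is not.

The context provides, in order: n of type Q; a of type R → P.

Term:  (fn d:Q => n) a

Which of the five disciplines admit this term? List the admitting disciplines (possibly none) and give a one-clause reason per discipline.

admitted in: none
variable uses: n=1, a=1, d (λ-bound)=0
left-to-right use order: n, a
typing: ill-typed: a function awaiting Q gets R → P
ordered: ✗, the type mismatch rejects it
linear: ✗, not simply typable
affine: ✗, fails simple typing
relevant: ✗, a type mismatch blocks all five
unrestricted: ✗, the type mismatch rejects it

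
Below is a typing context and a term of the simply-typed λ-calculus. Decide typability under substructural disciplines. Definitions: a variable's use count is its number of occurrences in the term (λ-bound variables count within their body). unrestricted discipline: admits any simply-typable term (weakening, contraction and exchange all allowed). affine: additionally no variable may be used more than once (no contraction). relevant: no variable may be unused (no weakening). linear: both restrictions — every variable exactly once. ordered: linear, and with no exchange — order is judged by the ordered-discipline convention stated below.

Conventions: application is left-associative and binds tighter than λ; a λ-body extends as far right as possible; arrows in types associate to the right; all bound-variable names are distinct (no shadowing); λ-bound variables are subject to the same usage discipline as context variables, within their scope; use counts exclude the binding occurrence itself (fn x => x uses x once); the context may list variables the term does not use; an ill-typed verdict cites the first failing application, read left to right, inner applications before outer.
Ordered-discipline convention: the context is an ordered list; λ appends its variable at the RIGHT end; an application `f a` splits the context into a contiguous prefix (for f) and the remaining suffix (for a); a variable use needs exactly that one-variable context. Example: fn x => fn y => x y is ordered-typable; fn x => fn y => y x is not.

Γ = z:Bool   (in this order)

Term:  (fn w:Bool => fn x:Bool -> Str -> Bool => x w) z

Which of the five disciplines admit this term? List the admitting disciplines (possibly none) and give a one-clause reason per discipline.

admitted by: linear, affine, relevant, unrestricted
usage: z ×1; w (bound) ×1; x (bound) ×1
use order (left to right): x, w, z
typing: the term checks, with type (Bool -> Str -> Bool) -> Str -> Bool
ordered: ✗, use order x, w, z needs exchange
linear: ✓, exactly-once usage across z, w, x
affine: ✓, z, w, x: no repeats, contraction unneeded
relevant: ✓, z, w, x: all used, weakening unneeded
unrestricted: ✓, type-checks ((Bool -> Str -> Bool) -> Str -> Bool) and nothing is barred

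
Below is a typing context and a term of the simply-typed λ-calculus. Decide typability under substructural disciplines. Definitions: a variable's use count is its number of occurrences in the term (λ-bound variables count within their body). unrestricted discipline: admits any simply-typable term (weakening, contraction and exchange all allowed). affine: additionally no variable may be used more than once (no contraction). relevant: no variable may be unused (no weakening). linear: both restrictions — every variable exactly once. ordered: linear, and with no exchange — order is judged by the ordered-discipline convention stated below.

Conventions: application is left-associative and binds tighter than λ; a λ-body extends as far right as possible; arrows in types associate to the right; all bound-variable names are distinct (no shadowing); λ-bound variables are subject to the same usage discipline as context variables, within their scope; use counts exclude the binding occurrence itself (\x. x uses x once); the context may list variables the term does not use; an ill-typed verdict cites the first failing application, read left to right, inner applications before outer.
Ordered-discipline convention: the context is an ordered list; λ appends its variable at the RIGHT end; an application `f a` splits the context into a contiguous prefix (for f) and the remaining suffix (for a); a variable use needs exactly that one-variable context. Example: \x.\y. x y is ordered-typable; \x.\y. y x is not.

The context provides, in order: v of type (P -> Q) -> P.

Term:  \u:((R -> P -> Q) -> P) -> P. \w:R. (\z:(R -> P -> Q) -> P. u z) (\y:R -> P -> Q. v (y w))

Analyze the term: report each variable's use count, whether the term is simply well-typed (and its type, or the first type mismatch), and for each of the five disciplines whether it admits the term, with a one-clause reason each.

counts: v: 1, u (λ-bound): 1, w (λ-bound): 1, z (λ-bound): 1, y (λ-bound): 1
left-to-right use order: u, z, v, y, w
typing: well-typed at (((R -> P -> Q) -> P) -> P) -> R -> P
ordered ✗ (needs exchange: uses follow u, z, v, y, w)
linear ✓ (single use per variable (v, u, w, z, y))
affine ✓ (no duplicate uses among v, u, w, z, y)
relevant ✓ (every one of v, u, w, z, y appears)
unrestricted ✓ (typability at (((R -> P -> Q) -> P) -> P) -> R -> P is all that's needed)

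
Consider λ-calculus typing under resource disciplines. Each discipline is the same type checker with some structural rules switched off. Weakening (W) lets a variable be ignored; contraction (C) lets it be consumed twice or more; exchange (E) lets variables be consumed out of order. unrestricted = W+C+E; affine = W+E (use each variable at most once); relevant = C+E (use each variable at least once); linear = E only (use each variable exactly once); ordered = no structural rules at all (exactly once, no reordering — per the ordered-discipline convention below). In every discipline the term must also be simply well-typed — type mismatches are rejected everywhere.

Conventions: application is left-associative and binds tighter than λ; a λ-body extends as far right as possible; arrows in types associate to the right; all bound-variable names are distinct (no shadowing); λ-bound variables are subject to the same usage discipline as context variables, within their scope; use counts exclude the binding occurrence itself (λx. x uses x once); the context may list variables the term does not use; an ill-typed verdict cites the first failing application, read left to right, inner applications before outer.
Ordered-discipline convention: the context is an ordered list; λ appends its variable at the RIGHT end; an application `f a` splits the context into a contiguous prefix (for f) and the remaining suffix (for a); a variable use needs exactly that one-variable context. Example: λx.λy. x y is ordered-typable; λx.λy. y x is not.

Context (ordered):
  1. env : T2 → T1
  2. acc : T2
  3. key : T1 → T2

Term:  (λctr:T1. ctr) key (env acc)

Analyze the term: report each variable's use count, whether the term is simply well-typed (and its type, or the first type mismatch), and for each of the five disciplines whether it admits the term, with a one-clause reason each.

use counts: env ×1, acc ×1, key ×1, ctr [bound] ×1
use order (left to right): ctr, key, env, acc
typing: ill-typed: a function awaiting T1 gets T1 → T2
ordered: ✗, a type mismatch blocks all five
linear: ✗, the type mismatch rejects it
affine: ✗, not simply typable
relevant: ✗, fails simple typing
unrestricted: ✗, a type mismatch blocks all five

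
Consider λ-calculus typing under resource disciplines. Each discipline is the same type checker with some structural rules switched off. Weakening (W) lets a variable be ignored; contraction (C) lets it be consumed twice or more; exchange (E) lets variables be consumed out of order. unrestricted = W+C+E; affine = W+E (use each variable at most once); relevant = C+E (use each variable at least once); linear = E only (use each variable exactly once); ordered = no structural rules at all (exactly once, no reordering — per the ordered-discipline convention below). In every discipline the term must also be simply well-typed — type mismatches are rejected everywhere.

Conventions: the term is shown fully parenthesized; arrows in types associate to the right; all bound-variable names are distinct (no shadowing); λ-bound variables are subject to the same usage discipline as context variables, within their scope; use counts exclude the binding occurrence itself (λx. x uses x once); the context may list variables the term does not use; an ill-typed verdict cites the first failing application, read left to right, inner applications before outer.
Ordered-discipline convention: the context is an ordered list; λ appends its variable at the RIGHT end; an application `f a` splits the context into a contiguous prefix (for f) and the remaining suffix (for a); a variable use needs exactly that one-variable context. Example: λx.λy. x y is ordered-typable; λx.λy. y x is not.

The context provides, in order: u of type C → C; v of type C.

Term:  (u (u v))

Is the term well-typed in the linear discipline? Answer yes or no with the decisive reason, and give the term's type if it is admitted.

no — uses contraction: u ×2
counts: u ×2; v ×1
use order (left to right): u, u, v
typing: ✓ — C
across the five disciplines: ordered ✗, linear ✗, affine ✗, relevant ✓, unrestricted ✓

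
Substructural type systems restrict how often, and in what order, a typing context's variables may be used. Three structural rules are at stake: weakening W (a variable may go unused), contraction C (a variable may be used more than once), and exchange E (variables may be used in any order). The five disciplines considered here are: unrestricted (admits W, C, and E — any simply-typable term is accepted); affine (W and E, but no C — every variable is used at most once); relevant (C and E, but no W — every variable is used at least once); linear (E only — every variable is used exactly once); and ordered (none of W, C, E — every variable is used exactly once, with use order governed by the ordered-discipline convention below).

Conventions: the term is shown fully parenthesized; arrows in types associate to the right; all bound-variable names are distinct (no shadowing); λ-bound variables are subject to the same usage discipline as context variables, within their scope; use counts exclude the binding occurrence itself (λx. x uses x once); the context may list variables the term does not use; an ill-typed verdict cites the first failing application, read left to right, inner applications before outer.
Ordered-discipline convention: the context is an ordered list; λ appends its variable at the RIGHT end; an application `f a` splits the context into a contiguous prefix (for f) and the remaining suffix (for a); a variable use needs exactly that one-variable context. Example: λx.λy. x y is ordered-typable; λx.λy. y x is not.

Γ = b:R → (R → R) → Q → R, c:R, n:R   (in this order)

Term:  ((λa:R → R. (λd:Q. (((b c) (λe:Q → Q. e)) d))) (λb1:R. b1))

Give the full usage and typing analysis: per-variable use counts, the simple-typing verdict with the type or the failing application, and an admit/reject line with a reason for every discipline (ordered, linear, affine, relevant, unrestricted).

use counts: b ×1, c ×1, n ×0, a [bound] ×0, d [bound] ×1, e [bound] ×1, b1 [bound] ×1
left-to-right use order: b, c, e, d, b1
typing: ill-typed: an argument (Q → Q) → Q → Q mismatches the expected R → R
ordered ✗ (fails simple typing)
linear ✗ (a type mismatch blocks all five)
affine ✗ (the type mismatch rejects it)
relevant ✗ (not simply typable)
unrestricted ✗ (fails simple typing)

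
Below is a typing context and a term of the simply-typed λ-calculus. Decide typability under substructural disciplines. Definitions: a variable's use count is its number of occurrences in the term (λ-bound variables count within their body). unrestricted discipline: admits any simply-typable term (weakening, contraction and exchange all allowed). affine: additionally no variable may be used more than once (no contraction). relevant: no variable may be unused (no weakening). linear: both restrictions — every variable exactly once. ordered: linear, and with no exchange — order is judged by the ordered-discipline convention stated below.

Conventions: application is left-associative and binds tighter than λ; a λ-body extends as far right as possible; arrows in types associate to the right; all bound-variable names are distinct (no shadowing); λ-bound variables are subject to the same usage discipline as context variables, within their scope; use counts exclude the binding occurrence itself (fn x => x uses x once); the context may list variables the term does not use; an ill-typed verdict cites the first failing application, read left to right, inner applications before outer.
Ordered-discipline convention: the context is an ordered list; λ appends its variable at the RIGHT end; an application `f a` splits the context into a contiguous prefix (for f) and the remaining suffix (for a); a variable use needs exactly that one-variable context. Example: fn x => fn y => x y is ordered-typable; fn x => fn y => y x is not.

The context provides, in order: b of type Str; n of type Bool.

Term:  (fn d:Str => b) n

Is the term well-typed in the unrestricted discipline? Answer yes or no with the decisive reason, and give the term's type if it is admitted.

no — not simply typable
variable uses: b: 1×; n: 1×; d (λ-bound): 0×
uses in reading order: b, n
typing: ill-typed: an application expects Str but receives Bool
summary: ordered ✗; linear ✗; affine ✗; relevant ✗; unrestricted ✗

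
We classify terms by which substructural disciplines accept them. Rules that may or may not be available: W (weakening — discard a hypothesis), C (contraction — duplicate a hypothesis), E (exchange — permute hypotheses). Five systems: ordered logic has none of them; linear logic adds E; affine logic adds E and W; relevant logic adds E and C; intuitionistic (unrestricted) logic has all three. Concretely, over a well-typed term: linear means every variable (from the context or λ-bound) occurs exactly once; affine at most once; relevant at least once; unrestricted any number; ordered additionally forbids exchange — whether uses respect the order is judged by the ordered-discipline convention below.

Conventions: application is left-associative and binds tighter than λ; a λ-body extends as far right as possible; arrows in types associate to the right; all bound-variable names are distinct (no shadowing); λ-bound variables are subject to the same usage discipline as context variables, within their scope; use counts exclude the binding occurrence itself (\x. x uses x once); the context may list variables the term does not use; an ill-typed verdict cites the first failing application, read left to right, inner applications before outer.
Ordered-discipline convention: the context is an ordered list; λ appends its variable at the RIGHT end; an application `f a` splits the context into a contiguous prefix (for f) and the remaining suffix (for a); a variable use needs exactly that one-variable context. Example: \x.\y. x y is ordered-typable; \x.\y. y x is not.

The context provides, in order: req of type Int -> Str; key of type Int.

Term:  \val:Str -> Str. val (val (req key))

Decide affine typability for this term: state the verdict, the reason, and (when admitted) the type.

no — uses contraction: val ×2
usage: req ×1; key ×1; val (bound) ×2
order of uses: val, val, req, key
typing: well-typed — term : (Str -> Str) -> Str
per-discipline verdicts: ordered ✗, linear ✗, affine ✗, relevant ✓, unrestricted ✓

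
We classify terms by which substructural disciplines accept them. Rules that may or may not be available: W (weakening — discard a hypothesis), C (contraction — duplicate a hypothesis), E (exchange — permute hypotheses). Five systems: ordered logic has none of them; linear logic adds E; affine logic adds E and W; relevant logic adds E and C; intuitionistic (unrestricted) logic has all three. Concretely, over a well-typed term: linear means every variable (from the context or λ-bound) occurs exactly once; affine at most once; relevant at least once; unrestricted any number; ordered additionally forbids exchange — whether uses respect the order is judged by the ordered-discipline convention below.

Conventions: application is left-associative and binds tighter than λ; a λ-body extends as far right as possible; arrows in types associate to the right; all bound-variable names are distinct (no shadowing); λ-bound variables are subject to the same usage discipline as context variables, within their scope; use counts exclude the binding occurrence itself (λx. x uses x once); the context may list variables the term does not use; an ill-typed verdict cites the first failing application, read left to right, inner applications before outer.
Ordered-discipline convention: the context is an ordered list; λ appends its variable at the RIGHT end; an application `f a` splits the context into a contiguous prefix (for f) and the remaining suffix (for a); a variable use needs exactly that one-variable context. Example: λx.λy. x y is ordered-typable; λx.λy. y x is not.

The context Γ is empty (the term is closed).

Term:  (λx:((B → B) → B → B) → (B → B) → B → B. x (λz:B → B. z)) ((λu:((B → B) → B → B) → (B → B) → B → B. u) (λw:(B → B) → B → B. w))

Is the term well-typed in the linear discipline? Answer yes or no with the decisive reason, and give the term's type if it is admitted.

yes — x, z, u, w: one use apiece; term : (B → B) → B → B
variable uses: x (λ-bound): 1, z (λ-bound): 1, u (λ-bound): 1, w (λ-bound): 1
order of uses: x, z, u, w
typing: well-typed — term : (B → B) → B → B
all disciplines: ordered ✓ · linear ✓ · affine ✓ · relevant ✓ · unrestricted ✓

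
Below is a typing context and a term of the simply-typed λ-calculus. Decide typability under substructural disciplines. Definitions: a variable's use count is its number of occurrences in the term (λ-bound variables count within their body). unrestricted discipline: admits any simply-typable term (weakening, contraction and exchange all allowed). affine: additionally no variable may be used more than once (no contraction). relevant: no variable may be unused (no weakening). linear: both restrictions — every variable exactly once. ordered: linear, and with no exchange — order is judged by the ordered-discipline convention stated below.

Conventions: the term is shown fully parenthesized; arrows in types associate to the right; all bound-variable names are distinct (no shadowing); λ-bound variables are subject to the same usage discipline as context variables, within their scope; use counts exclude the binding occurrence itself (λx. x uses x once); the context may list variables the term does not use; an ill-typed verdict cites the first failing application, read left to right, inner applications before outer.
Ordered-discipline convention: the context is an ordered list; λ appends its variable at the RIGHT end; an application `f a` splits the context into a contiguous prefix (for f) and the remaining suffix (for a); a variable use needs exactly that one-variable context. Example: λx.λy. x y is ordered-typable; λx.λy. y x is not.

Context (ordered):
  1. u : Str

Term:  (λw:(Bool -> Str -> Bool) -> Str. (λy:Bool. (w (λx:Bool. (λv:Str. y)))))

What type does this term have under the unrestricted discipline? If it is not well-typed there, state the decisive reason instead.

term : ((Bool -> Str -> Bool) -> Str) -> Bool -> Str
variable uses: u=0, w (λ-bound)=1, y (λ-bound)=1, x (λ-bound)=0, v (λ-bound)=0
left-to-right use order: w, y
typing: ✓ — ((Bool -> Str -> Bool) -> Str) -> Bool -> Str
all disciplines: ordered ✗ | linear ✗ | affine ✓ | relevant ✗ | unrestricted ✓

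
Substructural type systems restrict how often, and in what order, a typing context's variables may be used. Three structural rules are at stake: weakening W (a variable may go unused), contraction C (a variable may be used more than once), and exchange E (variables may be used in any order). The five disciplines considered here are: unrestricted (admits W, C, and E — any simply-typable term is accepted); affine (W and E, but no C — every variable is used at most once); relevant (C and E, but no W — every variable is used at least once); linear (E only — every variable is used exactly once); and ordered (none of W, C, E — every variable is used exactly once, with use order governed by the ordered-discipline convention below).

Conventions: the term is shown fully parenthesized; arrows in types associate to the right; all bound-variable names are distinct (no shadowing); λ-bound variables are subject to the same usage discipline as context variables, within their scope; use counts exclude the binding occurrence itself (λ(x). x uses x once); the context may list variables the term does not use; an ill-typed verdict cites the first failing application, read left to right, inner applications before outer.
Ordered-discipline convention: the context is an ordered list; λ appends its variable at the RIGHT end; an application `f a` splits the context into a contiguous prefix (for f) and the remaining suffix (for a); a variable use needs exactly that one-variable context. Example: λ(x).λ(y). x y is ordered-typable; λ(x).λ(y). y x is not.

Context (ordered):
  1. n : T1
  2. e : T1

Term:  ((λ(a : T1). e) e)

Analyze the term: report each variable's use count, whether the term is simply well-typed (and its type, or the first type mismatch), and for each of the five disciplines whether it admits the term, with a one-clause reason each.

counts: n: 0, e: 2, a (bound): 0
left-to-right use order: e, e
typing: well-typed — term : T1
ordered: ✗, uses contraction: e ×2; n, a never used (weakening)
linear: ✗, uses contraction: e ×2; n, a never used (weakening)
affine: ✗, uses contraction: e ×2
relevant: ✗, n, a never used (weakening)
unrestricted: ✓, well-typed at T1; no restrictions here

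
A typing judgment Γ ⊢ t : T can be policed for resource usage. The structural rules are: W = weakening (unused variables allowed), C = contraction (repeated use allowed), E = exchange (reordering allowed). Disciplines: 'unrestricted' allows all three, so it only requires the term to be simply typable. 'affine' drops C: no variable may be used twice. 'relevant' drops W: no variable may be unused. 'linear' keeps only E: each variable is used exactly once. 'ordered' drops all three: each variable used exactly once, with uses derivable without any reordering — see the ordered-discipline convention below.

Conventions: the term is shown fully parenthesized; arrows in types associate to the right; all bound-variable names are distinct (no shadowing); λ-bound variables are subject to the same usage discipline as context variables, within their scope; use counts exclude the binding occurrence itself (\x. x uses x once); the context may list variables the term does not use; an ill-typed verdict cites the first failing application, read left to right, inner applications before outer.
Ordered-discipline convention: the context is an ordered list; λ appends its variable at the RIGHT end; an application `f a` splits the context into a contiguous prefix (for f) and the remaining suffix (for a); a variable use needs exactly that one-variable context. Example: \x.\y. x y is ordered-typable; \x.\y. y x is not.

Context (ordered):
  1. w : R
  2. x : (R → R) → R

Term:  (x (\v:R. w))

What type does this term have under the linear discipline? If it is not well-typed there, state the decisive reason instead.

not well-typed under linear — needs weakening: v unused
usage: w: 1×; x: 1×; v (λ-bound): 0×
left-to-right use order: x, w
typing: well-typed — term : R
summary: ordered ✗; linear ✗; affine ✓; relevant ✗; unrestricted ✓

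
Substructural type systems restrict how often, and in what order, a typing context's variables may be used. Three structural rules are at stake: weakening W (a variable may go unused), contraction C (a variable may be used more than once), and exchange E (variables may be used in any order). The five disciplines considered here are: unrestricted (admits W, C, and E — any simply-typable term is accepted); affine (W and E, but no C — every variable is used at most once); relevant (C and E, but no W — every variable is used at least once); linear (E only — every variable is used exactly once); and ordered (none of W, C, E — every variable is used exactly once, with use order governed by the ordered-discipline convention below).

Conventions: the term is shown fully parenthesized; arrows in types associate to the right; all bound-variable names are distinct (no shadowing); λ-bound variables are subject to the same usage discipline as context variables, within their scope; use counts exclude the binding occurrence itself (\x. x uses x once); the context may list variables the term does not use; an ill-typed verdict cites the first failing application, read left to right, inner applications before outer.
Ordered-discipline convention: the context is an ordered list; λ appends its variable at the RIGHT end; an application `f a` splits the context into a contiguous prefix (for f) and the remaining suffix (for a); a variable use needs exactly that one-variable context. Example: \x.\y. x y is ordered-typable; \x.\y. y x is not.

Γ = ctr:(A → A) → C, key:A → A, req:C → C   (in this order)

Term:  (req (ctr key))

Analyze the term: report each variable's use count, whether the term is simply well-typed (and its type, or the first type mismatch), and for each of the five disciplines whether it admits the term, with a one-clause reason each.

variable uses: ctr ×1, key ×1, req ×1
uses in reading order: req, ctr, key
typing: the term checks, with type C
ordered: ✗ — no ordered split (uses run req, ctr, key)
linear: ✓ — exactly-once usage across ctr, key, req
affine: ✓ — at most one use each (ctr, key, req)
relevant: ✓ — ctr, key, req: all used, weakening unneeded
unrestricted: ✓ — well-typed at C; no restrictions here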